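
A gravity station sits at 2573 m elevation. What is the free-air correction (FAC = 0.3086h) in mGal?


FAC = 0.3086 * h
= 0.3086 * 2573
= 794.0278 mGal

794.0278


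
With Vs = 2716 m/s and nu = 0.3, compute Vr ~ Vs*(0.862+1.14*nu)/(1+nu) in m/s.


Numerator factor = 0.862 + 1.14*0.3 = 1.204
Denominator = 1 + 0.3 = 1.3
Vr = 2716 * 1.204 / 1.3 = 2515.43 m/s

2515.43


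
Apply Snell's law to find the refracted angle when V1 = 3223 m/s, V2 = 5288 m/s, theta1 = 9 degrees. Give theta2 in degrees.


sin(theta1) = sin(9 deg) = 0.156434
sin(theta2) = V2/V1 * sin(theta1) = 5288/3223 * 0.156434 = 0.256663
theta2 = arcsin(0.256663) = 14.8722 degrees

14.8722


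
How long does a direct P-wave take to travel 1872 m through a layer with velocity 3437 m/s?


t = x / V
= 1872 / 3437
= 0.5447 s

0.5447


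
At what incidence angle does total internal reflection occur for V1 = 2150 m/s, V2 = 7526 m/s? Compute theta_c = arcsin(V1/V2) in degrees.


V1/V2 = 2150/7526 = 0.285676
theta_c = arcsin(0.285676) = 16.5993 degrees

16.5993


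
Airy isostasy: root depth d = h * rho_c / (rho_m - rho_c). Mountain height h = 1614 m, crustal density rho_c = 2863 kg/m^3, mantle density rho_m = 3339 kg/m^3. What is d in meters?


rho_m - rho_c = 3339 - 2863 = 476
d = 1614 * 2863 / 476
= 4620882 / 476
= 9707.74 m

9707.74


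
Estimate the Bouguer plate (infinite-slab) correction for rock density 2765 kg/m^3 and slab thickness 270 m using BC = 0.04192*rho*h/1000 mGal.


BC = 0.04192 * rho * h / 1000
= 0.04192 * 2765 * 270 / 1000
= 31.2954 mGal

31.2954


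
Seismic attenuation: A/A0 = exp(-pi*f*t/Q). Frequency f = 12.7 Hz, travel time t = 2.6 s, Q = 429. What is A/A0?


pi*f*t/Q = pi*12.7*2.6/429 = 0.241807
A/A0 = exp(-0.241807) = 0.785207

0.785207


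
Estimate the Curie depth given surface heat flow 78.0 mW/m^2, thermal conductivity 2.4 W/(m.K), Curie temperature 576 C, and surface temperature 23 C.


T_Curie - T_surf = 576 - 23 = 553 C
Convert q to W/m^2: 78.0 mW/m^2 = 0.078 W/m^2
d = 553 * 2.4 / 0.078 = 17015.38 m

17015.38


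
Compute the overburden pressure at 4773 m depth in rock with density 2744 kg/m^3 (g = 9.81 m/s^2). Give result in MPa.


P = rho * g * z / 1e6
= 2744 * 9.81 * 4773 / 1e6
= 128482668.72 / 1e6
= 128.4827 MPa

128.4827


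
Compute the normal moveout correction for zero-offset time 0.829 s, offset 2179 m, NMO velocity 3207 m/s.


x/Vnmo = 2179/3207 = 0.679451
(x/Vnmo)^2 = 0.461654
t0^2 = 0.687241
sqrt(0.687241 + 0.461654) = 1.071865
dt = 1.071865 - 0.829 = 0.242865

0.242865


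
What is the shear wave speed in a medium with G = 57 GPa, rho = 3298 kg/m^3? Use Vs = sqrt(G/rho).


Convert G to Pa: G = 57e9 Pa
Compute G/rho = 57e9 / 3298 = 17283201.9406
Vs = sqrt(17283201.9406) = 4157.31 m/s

4157.31


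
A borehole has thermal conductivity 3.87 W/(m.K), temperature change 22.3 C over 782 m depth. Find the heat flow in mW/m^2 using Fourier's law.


q = k * dT / dz * 1000
= 3.87 * 22.3 / 782 * 1000
= 0.110359 * 1000
= 110.3593 mW/m^2

110.3593


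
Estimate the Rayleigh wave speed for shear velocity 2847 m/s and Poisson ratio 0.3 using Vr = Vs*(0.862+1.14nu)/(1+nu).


Numerator factor = 0.862 + 1.14*0.3 = 1.204
Denominator = 1 + 0.3 = 1.3
Vr = 2847 * 1.204 / 1.3 = 2636.76 m/s

2636.76


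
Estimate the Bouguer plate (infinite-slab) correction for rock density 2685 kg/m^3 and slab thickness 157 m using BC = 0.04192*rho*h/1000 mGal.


BC = 0.04192 * rho * h / 1000
= 0.04192 * 2685 * 157 / 1000
= 17.6712 mGal

17.6712


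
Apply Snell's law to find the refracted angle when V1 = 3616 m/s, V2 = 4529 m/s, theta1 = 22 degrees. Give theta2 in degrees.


sin(theta1) = sin(22 deg) = 0.374607
sin(theta2) = V2/V1 * sin(theta1) = 4529/3616 * 0.374607 = 0.469191
theta2 = arcsin(0.469191) = 27.9818 degrees

27.9818


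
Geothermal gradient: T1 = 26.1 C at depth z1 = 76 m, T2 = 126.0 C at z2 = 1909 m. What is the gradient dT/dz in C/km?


dT = 126.0 - 26.1 = 99.9 C
dz = 1909 - 76 = 1833 m
gradient = dT/dz * 1000 = 99.9/1833 * 1000 = 54.5008 C/km

54.5008


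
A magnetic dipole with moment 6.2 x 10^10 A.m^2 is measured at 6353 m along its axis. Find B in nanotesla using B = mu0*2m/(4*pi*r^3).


m = 6.2 x 10^10 = 62000000000 A.m^2
2m = 124000000000 A.m^2
r^3 = 6353^3 = 256410948977
B = (4pi*10^-7) * 124000000000 / (4*pi * 256410948977) * 1e9
= 155822.995618 / 3222155014424.52 * 1e9
= 48.3599 nT

48.3599


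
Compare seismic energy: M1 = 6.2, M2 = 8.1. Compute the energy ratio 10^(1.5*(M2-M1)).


M2 - M1 = 8.1 - 6.2 = 1.9
1.5 * 1.9 = 2.85
ratio = 10^2.85 = 707.95

707.95


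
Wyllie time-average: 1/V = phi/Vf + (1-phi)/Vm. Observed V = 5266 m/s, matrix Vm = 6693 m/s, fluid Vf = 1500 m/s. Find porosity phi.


1/V - 1/Vm = 1/5266 - 1/6693 = 4.049e-05
1/Vf - 1/Vm = 1/1500 - 1/6693 = 0.00051726
phi = 4.049e-05 / 0.00051726 = 0.0783

0.0783


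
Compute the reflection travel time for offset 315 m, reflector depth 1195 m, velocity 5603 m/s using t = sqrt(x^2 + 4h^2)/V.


x^2 + 4h^2 = 315^2 + 4*1195^2 = 99225 + 5712100 = 5811325
sqrt(5811325) = 2410.669
t = 2410.669 / 5603 = 0.4302 s

0.4302


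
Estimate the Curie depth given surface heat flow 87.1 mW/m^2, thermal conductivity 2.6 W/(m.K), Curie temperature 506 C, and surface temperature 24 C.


T_Curie - T_surf = 506 - 24 = 482 C
Convert q to W/m^2: 87.1 mW/m^2 = 0.0871 W/m^2
d = 482 * 2.6 / 0.0871 = 14388.06 m

14388.06


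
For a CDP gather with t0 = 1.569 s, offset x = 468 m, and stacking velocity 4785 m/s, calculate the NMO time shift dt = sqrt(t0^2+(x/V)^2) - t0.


x/Vnmo = 468/4785 = 0.097806
(x/Vnmo)^2 = 0.009566
t0^2 = 2.461761
sqrt(2.461761 + 0.009566) = 1.572045
dt = 1.572045 - 1.569 = 0.003045

0.003045


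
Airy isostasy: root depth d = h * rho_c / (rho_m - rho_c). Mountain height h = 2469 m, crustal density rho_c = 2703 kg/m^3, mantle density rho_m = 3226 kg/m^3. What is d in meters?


rho_m - rho_c = 3226 - 2703 = 523
d = 2469 * 2703 / 523
= 6673707 / 523
= 12760.43 m

12760.43


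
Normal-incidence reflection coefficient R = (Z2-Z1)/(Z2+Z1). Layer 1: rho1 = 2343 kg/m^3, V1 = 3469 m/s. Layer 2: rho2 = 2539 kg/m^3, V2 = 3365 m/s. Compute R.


Z1 = 2343 * 3469 = 8127867
Z2 = 2539 * 3365 = 8543735
R = (8543735 - 8127867) / (8543735 + 8127867) = 415868 / 16671602 = 0.0249

0.0249


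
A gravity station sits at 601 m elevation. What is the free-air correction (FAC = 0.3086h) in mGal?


FAC = 0.3086 * h
= 0.3086 * 601
= 185.4686 mGal

185.4686


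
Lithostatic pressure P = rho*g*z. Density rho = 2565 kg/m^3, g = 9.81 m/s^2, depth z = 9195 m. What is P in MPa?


P = rho * g * z / 1e6
= 2565 * 9.81 * 9195 / 1e6
= 231370566.75 / 1e6
= 231.3706 MPa

231.3706


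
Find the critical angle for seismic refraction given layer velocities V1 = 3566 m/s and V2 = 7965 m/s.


V1/V2 = 3566/7965 = 0.447709
theta_c = arcsin(0.447709) = 26.5968 degrees

26.5968


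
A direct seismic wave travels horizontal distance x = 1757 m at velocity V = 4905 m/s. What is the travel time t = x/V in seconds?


t = x / V
= 1757 / 4905
= 0.3582 s

0.3582


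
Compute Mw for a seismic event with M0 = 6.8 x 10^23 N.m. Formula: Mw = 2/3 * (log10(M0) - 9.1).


log10(M0) = log10(6.8 x 10^23) = 23.8325
Mw = 2/3 * (23.8325 - 9.1)
= 2/3 * 14.7325
= 9.82

9.82


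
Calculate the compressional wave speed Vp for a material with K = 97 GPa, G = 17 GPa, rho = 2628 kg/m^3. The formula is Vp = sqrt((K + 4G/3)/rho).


First compute the effective modulus:
K + 4G/3 = 97e9 + 4*17e9/3 = 119666666666.67 Pa
Then divide by density:
119666666666.67 / 2628 = 45535261.2887 Pa/(kg/m^3)
Take the square root:
Vp = sqrt(45535261.2887) = 6747.98 m/s

6747.98


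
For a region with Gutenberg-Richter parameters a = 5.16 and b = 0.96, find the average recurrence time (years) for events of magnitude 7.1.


log10(N) = 5.16 - 0.96*7.1 = -1.656
N = 10^-1.656 = 0.02208
T = 1/N = 1/0.02208 = 45.2898 years

45.2898


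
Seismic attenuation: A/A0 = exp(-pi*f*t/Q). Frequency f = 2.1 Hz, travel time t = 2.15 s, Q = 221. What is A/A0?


pi*f*t/Q = pi*2.1*2.15/221 = 0.064182
A/A0 = exp(-0.064182) = 0.937834

0.937834


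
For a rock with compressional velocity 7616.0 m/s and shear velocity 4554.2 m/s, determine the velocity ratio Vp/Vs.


Vp/Vs = 7616.0 / 4554.2
= 1.6723

1.6723


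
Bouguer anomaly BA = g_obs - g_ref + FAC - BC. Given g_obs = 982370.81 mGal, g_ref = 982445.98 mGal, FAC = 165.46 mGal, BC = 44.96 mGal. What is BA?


BA = g_obs - g_ref + FAC - BC
= 982370.81 - 982445.98 + 165.46 - 44.96
= 45.33 mGal

45.33


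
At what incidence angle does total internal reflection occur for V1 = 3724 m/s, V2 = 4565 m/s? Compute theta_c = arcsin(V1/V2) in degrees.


V1/V2 = 3724/4565 = 0.815772
theta_c = arcsin(0.815772) = 54.6638 degrees

54.6638


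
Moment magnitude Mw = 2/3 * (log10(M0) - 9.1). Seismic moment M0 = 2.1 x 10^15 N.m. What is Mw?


log10(M0) = log10(2.1 x 10^15) = 15.3222
Mw = 2/3 * (15.3222 - 9.1)
= 2/3 * 6.2222
= 4.15

4.15


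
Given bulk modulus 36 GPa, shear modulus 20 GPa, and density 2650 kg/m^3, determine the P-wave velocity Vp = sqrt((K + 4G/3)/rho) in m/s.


First compute the effective modulus:
K + 4G/3 = 36e9 + 4*20e9/3 = 62666666666.67 Pa
Then divide by density:
62666666666.67 / 2650 = 23647798.7421 Pa/(kg/m^3)
Take the square root:
Vp = sqrt(23647798.7421) = 4862.9 m/s

4862.9


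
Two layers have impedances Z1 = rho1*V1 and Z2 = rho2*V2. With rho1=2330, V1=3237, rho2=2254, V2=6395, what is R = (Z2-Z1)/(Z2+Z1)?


Z1 = 2330 * 3237 = 7542210
Z2 = 2254 * 6395 = 14414330
R = (14414330 - 7542210) / (14414330 + 7542210) = 6872120 / 21956540 = 0.313

0.313


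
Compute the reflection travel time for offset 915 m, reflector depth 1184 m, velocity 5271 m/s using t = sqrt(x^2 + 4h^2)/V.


x^2 + 4h^2 = 915^2 + 4*1184^2 = 837225 + 5607424 = 6444649
sqrt(6444649) = 2538.6313
t = 2538.6313 / 5271 = 0.4816 s

0.4816


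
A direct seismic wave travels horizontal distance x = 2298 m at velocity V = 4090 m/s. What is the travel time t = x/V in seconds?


t = x / V
= 2298 / 4090
= 0.5619 s

0.5619


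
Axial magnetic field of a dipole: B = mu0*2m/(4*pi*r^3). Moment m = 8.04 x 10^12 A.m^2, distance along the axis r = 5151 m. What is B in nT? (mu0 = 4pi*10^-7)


m = 8.04 x 10^12 = 8040000000000 A.m^2
2m = 16080000000000 A.m^2
r^3 = 5151^3 = 136670457951
B = (4pi*10^-7) * 16080000000000 / (4*pi * 136670457951) * 1e9
= 20206723.94789 / 1717451626646.46 * 1e9
= 11765.5273 nT

11765.5273


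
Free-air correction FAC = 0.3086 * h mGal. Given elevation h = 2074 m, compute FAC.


FAC = 0.3086 * h
= 0.3086 * 2074
= 640.0364 mGal

640.0364


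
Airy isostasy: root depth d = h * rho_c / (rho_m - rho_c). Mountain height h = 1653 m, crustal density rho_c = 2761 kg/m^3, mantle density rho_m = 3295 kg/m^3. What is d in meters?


rho_m - rho_c = 3295 - 2761 = 534
d = 1653 * 2761 / 534
= 4563933 / 534
= 8546.69 m

8546.69


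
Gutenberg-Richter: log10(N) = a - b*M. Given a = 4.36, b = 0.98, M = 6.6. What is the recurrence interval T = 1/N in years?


log10(N) = 4.36 - 0.98*6.6 = -2.108
N = 10^-2.108 = 0.007798
T = 1/N = 1/0.007798 = 128.2331 years

128.2331


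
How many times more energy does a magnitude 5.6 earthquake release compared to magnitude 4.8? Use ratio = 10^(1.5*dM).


M2 - M1 = 5.6 - 4.8 = 0.8
1.5 * 0.8 = 1.2
ratio = 10^1.2 = 15.85

15.85


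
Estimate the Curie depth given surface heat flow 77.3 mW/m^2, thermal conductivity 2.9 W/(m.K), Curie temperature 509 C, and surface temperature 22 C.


T_Curie - T_surf = 509 - 22 = 487 C
Convert q to W/m^2: 77.3 mW/m^2 = 0.0773 W/m^2
d = 487 * 2.9 / 0.0773 = 18270.38 m

18270.38


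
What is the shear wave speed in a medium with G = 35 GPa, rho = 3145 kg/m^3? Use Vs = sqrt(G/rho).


Convert G to Pa: G = 35e9 Pa
Compute G/rho = 35e9 / 3145 = 11128775.8347
Vs = sqrt(11128775.8347) = 3335.98 m/s

3335.98


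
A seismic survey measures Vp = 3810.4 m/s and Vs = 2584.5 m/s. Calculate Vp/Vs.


Vp/Vs = 3810.4 / 2584.5
= 1.4743

1.4743


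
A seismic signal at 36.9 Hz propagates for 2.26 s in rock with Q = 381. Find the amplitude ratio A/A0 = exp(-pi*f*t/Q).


pi*f*t/Q = pi*36.9*2.26/381 = 0.687638
A/A0 = exp(-0.687638) = 0.502762

0.502762


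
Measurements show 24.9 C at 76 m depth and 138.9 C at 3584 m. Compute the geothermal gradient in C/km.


dT = 138.9 - 24.9 = 114.0 C
dz = 3584 - 76 = 3508 m
gradient = dT/dz * 1000 = 114.0/3508 * 1000 = 32.4971 C/km

32.4971


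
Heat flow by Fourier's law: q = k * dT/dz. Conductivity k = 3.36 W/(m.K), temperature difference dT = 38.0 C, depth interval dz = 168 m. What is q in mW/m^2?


q = k * dT / dz * 1000
= 3.36 * 38.0 / 168 * 1000
= 0.76 * 1000
= 760.0 mW/m^2

760.0


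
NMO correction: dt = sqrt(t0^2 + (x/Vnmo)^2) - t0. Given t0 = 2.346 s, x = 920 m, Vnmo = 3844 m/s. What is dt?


x/Vnmo = 920/3844 = 0.239334
(x/Vnmo)^2 = 0.057281
t0^2 = 5.503716
sqrt(5.503716 + 0.057281) = 2.358177
dt = 2.358177 - 2.346 = 0.012177

0.012177


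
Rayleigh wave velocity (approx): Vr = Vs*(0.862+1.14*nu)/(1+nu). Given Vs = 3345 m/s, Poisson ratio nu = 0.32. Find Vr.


Numerator factor = 0.862 + 1.14*0.32 = 1.2268
Denominator = 1 + 0.32 = 1.32
Vr = 3345 * 1.2268 / 1.32 = 3108.82 m/s

3108.82


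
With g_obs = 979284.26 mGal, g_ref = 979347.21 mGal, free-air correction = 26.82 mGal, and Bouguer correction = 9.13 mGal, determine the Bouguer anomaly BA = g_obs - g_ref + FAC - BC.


BA = g_obs - g_ref + FAC - BC
= 979284.26 - 979347.21 + 26.82 - 9.13
= -45.26 mGal

-45.26


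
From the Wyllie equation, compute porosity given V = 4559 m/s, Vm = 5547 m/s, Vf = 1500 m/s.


1/V - 1/Vm = 1/4559 - 1/5547 = 3.907e-05
1/Vf - 1/Vm = 1/1500 - 1/5547 = 0.00048639
phi = 3.907e-05 / 0.00048639 = 0.0803

0.0803


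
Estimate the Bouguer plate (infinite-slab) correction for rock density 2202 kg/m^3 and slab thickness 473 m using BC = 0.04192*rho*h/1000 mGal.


BC = 0.04192 * rho * h / 1000
= 0.04192 * 2202 * 473 / 1000
= 43.6616 mGal

43.6616


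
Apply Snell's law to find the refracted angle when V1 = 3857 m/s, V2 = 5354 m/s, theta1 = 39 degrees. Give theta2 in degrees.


sin(theta1) = sin(39 deg) = 0.62932
sin(theta2) = V2/V1 * sin(theta1) = 5354/3857 * 0.62932 = 0.873576
theta2 = arcsin(0.873576) = 60.8769 degrees

60.8769


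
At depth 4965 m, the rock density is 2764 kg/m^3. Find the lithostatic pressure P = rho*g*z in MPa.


P = rho * g * z / 1e6
= 2764 * 9.81 * 4965 / 1e6
= 134625180.6 / 1e6
= 134.6252 MPa

134.6252


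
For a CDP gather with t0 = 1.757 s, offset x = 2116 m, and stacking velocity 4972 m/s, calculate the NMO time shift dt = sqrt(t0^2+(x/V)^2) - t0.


x/Vnmo = 2116/4972 = 0.425583
(x/Vnmo)^2 = 0.181121
t0^2 = 3.087049
sqrt(3.087049 + 0.181121) = 1.807808
dt = 1.807808 - 1.757 = 0.050808

0.050808


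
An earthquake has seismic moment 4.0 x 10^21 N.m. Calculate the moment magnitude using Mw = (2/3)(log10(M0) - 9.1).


log10(M0) = log10(4.0 x 10^21) = 21.6021
Mw = 2/3 * (21.6021 - 9.1)
= 2/3 * 12.5021
= 8.33

8.33


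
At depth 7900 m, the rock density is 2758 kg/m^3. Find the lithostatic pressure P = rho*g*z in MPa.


P = rho * g * z / 1e6
= 2758 * 9.81 * 7900 / 1e6
= 213742242.0 / 1e6
= 213.7422 MPa

213.7422


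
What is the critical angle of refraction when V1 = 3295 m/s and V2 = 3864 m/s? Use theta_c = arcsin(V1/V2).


V1/V2 = 3295/3864 = 0.852743
theta_c = arcsin(0.852743) = 58.5113 degrees

58.5113


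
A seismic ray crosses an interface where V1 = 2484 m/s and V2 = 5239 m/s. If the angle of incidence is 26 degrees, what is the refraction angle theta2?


sin(theta1) = sin(26 deg) = 0.438371
sin(theta2) = V2/V1 * sin(theta1) = 5239/2484 * 0.438371 = 0.924568
theta2 = arcsin(0.924568) = 67.6033 degrees

67.6033


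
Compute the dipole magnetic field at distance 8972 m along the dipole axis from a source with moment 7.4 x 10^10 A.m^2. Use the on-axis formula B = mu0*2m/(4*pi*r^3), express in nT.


m = 7.4 x 10^10 = 74000000000 A.m^2
2m = 148000000000 A.m^2
r^3 = 8972^3 = 722217146048
B = (4pi*10^-7) * 148000000000 / (4*pi * 722217146048) * 1e9
= 185982.285093 / 9075648321283.93 * 1e9
= 20.4925 nT

20.4925


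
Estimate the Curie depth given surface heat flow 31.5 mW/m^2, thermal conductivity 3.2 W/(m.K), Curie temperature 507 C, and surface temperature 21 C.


T_Curie - T_surf = 507 - 21 = 486 C
Convert q to W/m^2: 31.5 mW/m^2 = 0.0315 W/m^2
d = 486 * 3.2 / 0.0315 = 49371.43 m

49371.43


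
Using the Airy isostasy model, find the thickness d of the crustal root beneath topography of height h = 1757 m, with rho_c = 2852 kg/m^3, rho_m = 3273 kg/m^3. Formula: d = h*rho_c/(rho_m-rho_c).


rho_m - rho_c = 3273 - 2852 = 421
d = 1757 * 2852 / 421
= 5010964 / 421
= 11902.53 m

11902.53


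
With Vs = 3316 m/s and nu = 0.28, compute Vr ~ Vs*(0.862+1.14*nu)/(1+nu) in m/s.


Numerator factor = 0.862 + 1.14*0.28 = 1.1812
Denominator = 1 + 0.28 = 1.28
Vr = 3316 * 1.1812 / 1.28 = 3060.05 m/s

3060.05


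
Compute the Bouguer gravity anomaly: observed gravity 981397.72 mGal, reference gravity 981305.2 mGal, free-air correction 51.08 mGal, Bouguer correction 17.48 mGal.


BA = g_obs - g_ref + FAC - BC
= 981397.72 - 981305.2 + 51.08 - 17.48
= 126.12 mGal

126.12


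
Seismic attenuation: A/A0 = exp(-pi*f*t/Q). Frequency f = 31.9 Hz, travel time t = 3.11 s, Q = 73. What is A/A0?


pi*f*t/Q = pi*31.9*3.11/73 = 4.26951
A/A0 = exp(-4.26951) = 0.013989

0.013989


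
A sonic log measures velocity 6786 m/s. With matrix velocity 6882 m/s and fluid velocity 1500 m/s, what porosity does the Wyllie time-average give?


1/V - 1/Vm = 1/6786 - 1/6882 = 2.06e-06
1/Vf - 1/Vm = 1/1500 - 1/6882 = 0.00052136
phi = 2.06e-06 / 0.00052136 = 0.0039

0.0039


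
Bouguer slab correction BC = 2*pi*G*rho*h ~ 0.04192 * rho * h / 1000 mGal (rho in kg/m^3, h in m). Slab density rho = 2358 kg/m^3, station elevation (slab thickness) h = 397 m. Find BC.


BC = 0.04192 * rho * h / 1000
= 0.04192 * 2358 * 397 / 1000
= 39.2424 mGal

39.2424


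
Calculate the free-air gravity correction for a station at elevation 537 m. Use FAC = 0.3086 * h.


FAC = 0.3086 * h
= 0.3086 * 537
= 165.7182 mGal

165.7182


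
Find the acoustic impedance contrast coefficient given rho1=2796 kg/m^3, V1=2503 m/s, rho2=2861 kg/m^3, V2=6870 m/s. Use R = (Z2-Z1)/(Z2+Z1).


Z1 = 2796 * 2503 = 6998388
Z2 = 2861 * 6870 = 19655070
R = (19655070 - 6998388) / (19655070 + 6998388) = 12656682 / 26653458 = 0.4749

0.4749


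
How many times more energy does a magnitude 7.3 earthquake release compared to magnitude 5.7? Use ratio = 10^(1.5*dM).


M2 - M1 = 7.3 - 5.7 = 1.6
1.5 * 1.6 = 2.4
ratio = 10^2.4 = 251.19

251.19


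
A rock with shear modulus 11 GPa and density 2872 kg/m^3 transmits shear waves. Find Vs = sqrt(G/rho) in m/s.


Convert G to Pa: G = 11e9 Pa
Compute G/rho = 11e9 / 2872 = 3830083.5655
Vs = sqrt(3830083.5655) = 1957.06 m/s

1957.06


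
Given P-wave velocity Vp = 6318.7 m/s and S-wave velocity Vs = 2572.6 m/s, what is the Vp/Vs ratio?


Vp/Vs = 6318.7 / 2572.6
= 2.4562

2.4562


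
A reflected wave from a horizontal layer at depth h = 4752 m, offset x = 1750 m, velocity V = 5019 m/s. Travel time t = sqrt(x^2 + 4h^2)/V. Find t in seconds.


x^2 + 4h^2 = 1750^2 + 4*4752^2 = 3062500 + 90326016 = 93388516
sqrt(93388516) = 9663.7734
t = 9663.7734 / 5019 = 1.9254 s

1.9254


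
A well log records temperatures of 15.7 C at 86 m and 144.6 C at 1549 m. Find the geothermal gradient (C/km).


dT = 144.6 - 15.7 = 128.9 C
dz = 1549 - 86 = 1463 m
gradient = dT/dz * 1000 = 128.9/1463 * 1000 = 88.1066 C/km

88.1066


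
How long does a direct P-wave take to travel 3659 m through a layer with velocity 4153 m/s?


t = x / V
= 3659 / 4153
= 0.881 s

0.881


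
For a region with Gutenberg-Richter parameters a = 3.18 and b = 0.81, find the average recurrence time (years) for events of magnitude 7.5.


log10(N) = 3.18 - 0.81*7.5 = -2.895
N = 10^-2.895 = 0.001274
T = 1/N = 1/0.001274 = 785.2356 years

785.2356


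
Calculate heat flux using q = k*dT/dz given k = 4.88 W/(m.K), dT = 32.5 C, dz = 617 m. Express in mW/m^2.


q = k * dT / dz * 1000
= 4.88 * 32.5 / 617 * 1000
= 0.25705 * 1000
= 257.0502 mW/m^2

257.0502


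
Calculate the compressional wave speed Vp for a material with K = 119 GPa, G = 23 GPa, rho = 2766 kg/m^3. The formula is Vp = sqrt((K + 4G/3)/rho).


First compute the effective modulus:
K + 4G/3 = 119e9 + 4*23e9/3 = 149666666666.67 Pa
Then divide by density:
149666666666.67 / 2766 = 54109423.9576 Pa/(kg/m^3)
Take the square root:
Vp = sqrt(54109423.9576) = 7355.91 m/s

7355.91


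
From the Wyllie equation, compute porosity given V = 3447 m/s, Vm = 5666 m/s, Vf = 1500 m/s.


1/V - 1/Vm = 1/3447 - 1/5666 = 0.00011362
1/Vf - 1/Vm = 1/1500 - 1/5666 = 0.00049018
phi = 0.00011362 / 0.00049018 = 0.2318

0.2318


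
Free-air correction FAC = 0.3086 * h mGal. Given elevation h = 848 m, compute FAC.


FAC = 0.3086 * h
= 0.3086 * 848
= 261.6928 mGal

261.6928


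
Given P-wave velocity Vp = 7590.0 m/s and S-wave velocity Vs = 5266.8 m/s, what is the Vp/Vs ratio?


Vp/Vs = 7590.0 / 5266.8
= 1.4411

1.4411


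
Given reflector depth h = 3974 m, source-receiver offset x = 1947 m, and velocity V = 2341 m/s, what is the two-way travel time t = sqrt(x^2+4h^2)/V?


x^2 + 4h^2 = 1947^2 + 4*3974^2 = 3790809 + 63170704 = 66961513
sqrt(66961513) = 8183.0015
t = 8183.0015 / 2341 = 3.4955 s

3.4955


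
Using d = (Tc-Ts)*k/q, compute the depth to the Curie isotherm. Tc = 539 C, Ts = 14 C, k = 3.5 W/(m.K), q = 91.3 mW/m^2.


T_Curie - T_surf = 539 - 14 = 525 C
Convert q to W/m^2: 91.3 mW/m^2 = 0.0913 W/m^2
d = 525 * 3.5 / 0.0913 = 20125.96 m

20125.96


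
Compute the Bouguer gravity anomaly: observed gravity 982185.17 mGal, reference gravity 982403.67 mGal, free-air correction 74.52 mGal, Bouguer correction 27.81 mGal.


BA = g_obs - g_ref + FAC - BC
= 982185.17 - 982403.67 + 74.52 - 27.81
= -171.79 mGal

-171.79


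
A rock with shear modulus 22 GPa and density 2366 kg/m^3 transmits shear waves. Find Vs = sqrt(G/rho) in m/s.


Convert G to Pa: G = 22e9 Pa
Compute G/rho = 22e9 / 2366 = 9298393.9138
Vs = sqrt(9298393.9138) = 3049.33 m/s

3049.33


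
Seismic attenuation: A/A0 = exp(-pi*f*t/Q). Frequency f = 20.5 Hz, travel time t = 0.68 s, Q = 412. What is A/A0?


pi*f*t/Q = pi*20.5*0.68/412 = 0.106296
A/A0 = exp(-0.106296) = 0.899159

0.899159


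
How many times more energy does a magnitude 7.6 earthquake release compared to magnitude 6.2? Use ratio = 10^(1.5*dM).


M2 - M1 = 7.6 - 6.2 = 1.4
1.5 * 1.4 = 2.1
ratio = 10^2.1 = 125.89

125.89


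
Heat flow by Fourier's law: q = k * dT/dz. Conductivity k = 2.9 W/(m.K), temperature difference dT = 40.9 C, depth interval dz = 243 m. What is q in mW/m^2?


q = k * dT / dz * 1000
= 2.9 * 40.9 / 243 * 1000
= 0.488107 * 1000
= 488.107 mW/m^2

488.107


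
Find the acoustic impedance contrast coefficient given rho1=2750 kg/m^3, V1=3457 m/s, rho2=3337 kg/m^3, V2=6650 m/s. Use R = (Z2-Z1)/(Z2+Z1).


Z1 = 2750 * 3457 = 9506750
Z2 = 3337 * 6650 = 22191050
R = (22191050 - 9506750) / (22191050 + 9506750) = 12684300 / 31697800 = 0.4002

0.4002


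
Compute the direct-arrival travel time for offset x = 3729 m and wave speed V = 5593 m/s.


t = x / V
= 3729 / 5593
= 0.6667 s

0.6667


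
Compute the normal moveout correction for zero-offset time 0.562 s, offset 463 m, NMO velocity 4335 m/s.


x/Vnmo = 463/4335 = 0.106805
(x/Vnmo)^2 = 0.011407
t0^2 = 0.315844
sqrt(0.315844 + 0.011407) = 0.572059
dt = 0.572059 - 0.562 = 0.010059

0.010059


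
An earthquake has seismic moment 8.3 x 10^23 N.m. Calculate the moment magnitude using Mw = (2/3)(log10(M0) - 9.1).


log10(M0) = log10(8.3 x 10^23) = 23.9191
Mw = 2/3 * (23.9191 - 9.1)
= 2/3 * 14.8191
= 9.88

9.88


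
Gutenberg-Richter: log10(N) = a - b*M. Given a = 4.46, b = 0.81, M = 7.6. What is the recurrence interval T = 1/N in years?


log10(N) = 4.46 - 0.81*7.6 = -1.696
N = 10^-1.696 = 0.020137
T = 1/N = 1/0.020137 = 49.6592 years

49.6592


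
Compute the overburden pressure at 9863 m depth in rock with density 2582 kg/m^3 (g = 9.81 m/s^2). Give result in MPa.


P = rho * g * z / 1e6
= 2582 * 9.81 * 9863 / 1e6
= 249824069.46 / 1e6
= 249.8241 MPa

249.8241


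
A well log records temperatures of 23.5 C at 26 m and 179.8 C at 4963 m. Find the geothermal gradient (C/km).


dT = 179.8 - 23.5 = 156.3 C
dz = 4963 - 26 = 4937 m
gradient = dT/dz * 1000 = 156.3/4937 * 1000 = 31.6589 C/km

31.6589


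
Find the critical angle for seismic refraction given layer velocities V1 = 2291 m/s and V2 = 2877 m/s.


V1/V2 = 2291/2877 = 0.796316
theta_c = arcsin(0.796316) = 52.7797 degrees

52.7797


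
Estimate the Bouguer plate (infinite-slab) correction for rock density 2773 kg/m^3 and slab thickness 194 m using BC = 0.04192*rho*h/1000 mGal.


BC = 0.04192 * rho * h / 1000
= 0.04192 * 2773 * 194 / 1000
= 22.5514 mGal

22.5514


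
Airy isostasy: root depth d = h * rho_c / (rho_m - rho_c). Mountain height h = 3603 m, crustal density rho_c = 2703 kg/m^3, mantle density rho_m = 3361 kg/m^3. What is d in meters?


rho_m - rho_c = 3361 - 2703 = 658
d = 3603 * 2703 / 658
= 9738909 / 658
= 14800.77 m

14800.77


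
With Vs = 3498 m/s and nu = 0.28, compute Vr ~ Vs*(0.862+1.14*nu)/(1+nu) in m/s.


Numerator factor = 0.862 + 1.14*0.28 = 1.1812
Denominator = 1 + 0.28 = 1.28
Vr = 3498 * 1.1812 / 1.28 = 3228.0 m/s

3228.0


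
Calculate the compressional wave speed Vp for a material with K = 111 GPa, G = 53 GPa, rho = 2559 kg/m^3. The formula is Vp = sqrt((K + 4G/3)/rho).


First compute the effective modulus:
K + 4G/3 = 111e9 + 4*53e9/3 = 181666666666.67 Pa
Then divide by density:
181666666666.67 / 2559 = 70991272.6325 Pa/(kg/m^3)
Take the square root:
Vp = sqrt(70991272.6325) = 8425.63 m/s

8425.63


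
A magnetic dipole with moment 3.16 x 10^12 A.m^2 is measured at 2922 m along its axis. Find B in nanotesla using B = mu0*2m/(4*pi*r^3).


m = 3.16 x 10^12 = 3160000000000 A.m^2
2m = 6320000000000 A.m^2
r^3 = 2922^3 = 24948281448
B = (4pi*10^-7) * 6320000000000 / (4*pi * 24948281448) * 1e9
= 7941946.228275 / 313509350866.91 * 1e9
= 25332.4062 nT

25332.4062


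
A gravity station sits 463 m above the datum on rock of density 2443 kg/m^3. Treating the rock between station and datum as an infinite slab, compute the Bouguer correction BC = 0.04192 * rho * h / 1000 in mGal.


BC = 0.04192 * rho * h / 1000
= 0.04192 * 2443 * 463 / 1000
= 47.4161 mGal

47.4161


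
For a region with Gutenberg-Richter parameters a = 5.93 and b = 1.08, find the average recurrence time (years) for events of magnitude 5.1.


log10(N) = 5.93 - 1.08*5.1 = 0.422
N = 10^0.422 = 2.642409
T = 1/N = 1/2.642409 = 0.3784 years

0.3784


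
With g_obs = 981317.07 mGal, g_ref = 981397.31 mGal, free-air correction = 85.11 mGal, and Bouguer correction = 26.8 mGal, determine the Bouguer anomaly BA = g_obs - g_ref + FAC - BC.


BA = g_obs - g_ref + FAC - BC
= 981317.07 - 981397.31 + 85.11 - 26.8
= -21.93 mGal

-21.93


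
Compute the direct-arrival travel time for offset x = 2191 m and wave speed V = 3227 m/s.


t = x / V
= 2191 / 3227
= 0.679 s

0.679


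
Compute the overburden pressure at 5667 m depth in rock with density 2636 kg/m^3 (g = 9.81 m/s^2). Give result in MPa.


P = rho * g * z / 1e6
= 2636 * 9.81 * 5667 / 1e6
= 146543859.72 / 1e6
= 146.5439 MPa

146.5439


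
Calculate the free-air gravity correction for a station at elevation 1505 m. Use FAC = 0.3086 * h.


FAC = 0.3086 * h
= 0.3086 * 1505
= 464.443 mGal

464.443


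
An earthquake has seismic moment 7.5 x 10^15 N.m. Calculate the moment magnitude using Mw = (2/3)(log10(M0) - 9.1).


log10(M0) = log10(7.5 x 10^15) = 15.8751
Mw = 2/3 * (15.8751 - 9.1)
= 2/3 * 6.7751
= 4.52

4.52


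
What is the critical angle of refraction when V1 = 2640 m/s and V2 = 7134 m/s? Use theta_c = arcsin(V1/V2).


V1/V2 = 2640/7134 = 0.370059
theta_c = arcsin(0.370059) = 21.7192 degrees

21.7192


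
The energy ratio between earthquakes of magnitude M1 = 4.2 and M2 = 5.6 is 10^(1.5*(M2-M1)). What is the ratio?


M2 - M1 = 5.6 - 4.2 = 1.4
1.5 * 1.4 = 2.1
ratio = 10^2.1 = 125.89

125.89


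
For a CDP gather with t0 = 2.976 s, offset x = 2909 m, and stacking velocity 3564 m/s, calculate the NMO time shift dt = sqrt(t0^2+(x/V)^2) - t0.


x/Vnmo = 2909/3564 = 0.816218
(x/Vnmo)^2 = 0.666211
t0^2 = 8.856576
sqrt(8.856576 + 0.666211) = 3.085901
dt = 3.085901 - 2.976 = 0.109901

0.109901


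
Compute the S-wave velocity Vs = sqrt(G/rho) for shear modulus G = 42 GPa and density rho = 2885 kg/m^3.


Convert G to Pa: G = 42e9 Pa
Compute G/rho = 42e9 / 2885 = 14558058.9255
Vs = sqrt(14558058.9255) = 3815.5 m/s

3815.5


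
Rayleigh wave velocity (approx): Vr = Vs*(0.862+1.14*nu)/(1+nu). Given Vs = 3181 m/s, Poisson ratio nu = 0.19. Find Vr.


Numerator factor = 0.862 + 1.14*0.19 = 1.0786
Denominator = 1 + 0.19 = 1.19
Vr = 3181 * 1.0786 / 1.19 = 2883.22 m/s

2883.22


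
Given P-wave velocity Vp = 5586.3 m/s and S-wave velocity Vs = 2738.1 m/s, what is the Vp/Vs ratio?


Vp/Vs = 5586.3 / 2738.1
= 2.0402

2.0402


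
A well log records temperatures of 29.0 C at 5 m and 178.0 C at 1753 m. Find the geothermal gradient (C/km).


dT = 178.0 - 29.0 = 149.0 C
dz = 1753 - 5 = 1748 m
gradient = dT/dz * 1000 = 149.0/1748 * 1000 = 85.2403 C/km

85.2403


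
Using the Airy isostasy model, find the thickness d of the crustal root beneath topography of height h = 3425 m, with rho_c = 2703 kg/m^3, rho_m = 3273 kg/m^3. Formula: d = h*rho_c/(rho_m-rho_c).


rho_m - rho_c = 3273 - 2703 = 570
d = 3425 * 2703 / 570
= 9257775 / 570
= 16241.71 m

16241.71


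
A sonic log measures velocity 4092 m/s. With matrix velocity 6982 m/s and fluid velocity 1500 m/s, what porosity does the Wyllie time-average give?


1/V - 1/Vm = 1/4092 - 1/6982 = 0.00010115
1/Vf - 1/Vm = 1/1500 - 1/6982 = 0.00052344
phi = 0.00010115 / 0.00052344 = 0.1932

0.1932


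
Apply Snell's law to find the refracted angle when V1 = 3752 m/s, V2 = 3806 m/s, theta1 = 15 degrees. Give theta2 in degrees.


sin(theta1) = sin(15 deg) = 0.258819
sin(theta2) = V2/V1 * sin(theta1) = 3806/3752 * 0.258819 = 0.262544
theta2 = arcsin(0.262544) = 15.2211 degrees

15.2211


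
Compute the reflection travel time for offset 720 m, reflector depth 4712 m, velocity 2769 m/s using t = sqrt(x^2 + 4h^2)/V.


x^2 + 4h^2 = 720^2 + 4*4712^2 = 518400 + 88811776 = 89330176
sqrt(89330176) = 9451.4642
t = 9451.4642 / 2769 = 3.4133 s

3.4133


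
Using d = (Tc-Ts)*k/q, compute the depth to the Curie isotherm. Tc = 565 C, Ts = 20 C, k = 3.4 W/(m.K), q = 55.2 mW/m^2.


T_Curie - T_surf = 565 - 20 = 545 C
Convert q to W/m^2: 55.2 mW/m^2 = 0.0552 W/m^2
d = 545 * 3.4 / 0.0552 = 33568.84 m

33568.84


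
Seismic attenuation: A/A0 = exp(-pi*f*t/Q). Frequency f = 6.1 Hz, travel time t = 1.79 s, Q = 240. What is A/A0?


pi*f*t/Q = pi*6.1*1.79/240 = 0.142929
A/A0 = exp(-0.142929) = 0.866815

0.866815


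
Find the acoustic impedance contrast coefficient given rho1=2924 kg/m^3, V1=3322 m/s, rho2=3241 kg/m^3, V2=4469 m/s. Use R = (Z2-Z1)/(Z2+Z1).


Z1 = 2924 * 3322 = 9713528
Z2 = 3241 * 4469 = 14484029
R = (14484029 - 9713528) / (14484029 + 9713528) = 4770501 / 24197557 = 0.1971

0.1971


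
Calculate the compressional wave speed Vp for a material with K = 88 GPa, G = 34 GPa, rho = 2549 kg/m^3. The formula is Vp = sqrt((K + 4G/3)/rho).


First compute the effective modulus:
K + 4G/3 = 88e9 + 4*34e9/3 = 133333333333.33 Pa
Then divide by density:
133333333333.33 / 2549 = 52308094.6777 Pa/(kg/m^3)
Take the square root:
Vp = sqrt(52308094.6777) = 7232.43 m/s

7232.43


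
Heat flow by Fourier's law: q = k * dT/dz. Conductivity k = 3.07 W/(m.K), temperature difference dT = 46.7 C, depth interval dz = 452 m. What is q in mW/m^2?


q = k * dT / dz * 1000
= 3.07 * 46.7 / 452 * 1000
= 0.317188 * 1000
= 317.1881 mW/m^2

317.1881


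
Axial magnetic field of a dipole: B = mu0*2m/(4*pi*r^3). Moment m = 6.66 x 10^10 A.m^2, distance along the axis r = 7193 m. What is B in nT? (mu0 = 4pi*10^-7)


m = 6.66 x 10^10 = 66600000000 A.m^2
2m = 133200000000 A.m^2
r^3 = 7193^3 = 372160418057
B = (4pi*10^-7) * 133200000000 / (4*pi * 372160418057) * 1e9
= 167384.056583 / 4676705741299.11 * 1e9
= 35.791 nT

35.791


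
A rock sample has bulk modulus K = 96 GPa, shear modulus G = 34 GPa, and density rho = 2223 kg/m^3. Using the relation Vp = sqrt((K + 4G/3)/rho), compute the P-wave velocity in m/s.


First compute the effective modulus:
K + 4G/3 = 96e9 + 4*34e9/3 = 141333333333.33 Pa
Then divide by density:
141333333333.33 / 2223 = 63577747.7883 Pa/(kg/m^3)
Take the square root:
Vp = sqrt(63577747.7883) = 7973.57 m/s

7973.57


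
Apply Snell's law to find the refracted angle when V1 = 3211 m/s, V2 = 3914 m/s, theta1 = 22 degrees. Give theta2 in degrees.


sin(theta1) = sin(22 deg) = 0.374607
sin(theta2) = V2/V1 * sin(theta1) = 3914/3211 * 0.374607 = 0.456621
theta2 = arcsin(0.456621) = 27.1693 degrees

27.1693


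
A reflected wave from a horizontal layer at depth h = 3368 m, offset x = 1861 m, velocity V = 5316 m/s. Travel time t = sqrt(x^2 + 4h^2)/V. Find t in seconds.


x^2 + 4h^2 = 1861^2 + 4*3368^2 = 3463321 + 45373696 = 48837017
sqrt(48837017) = 6988.3487
t = 6988.3487 / 5316 = 1.3146 s

1.3146


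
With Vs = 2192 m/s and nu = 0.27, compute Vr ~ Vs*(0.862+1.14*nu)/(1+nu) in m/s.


Numerator factor = 0.862 + 1.14*0.27 = 1.1698
Denominator = 1 + 0.27 = 1.27
Vr = 2192 * 1.1698 / 1.27 = 2019.06 m/s

2019.06


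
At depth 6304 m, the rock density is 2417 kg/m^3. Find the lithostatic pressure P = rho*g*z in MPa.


P = rho * g * z / 1e6
= 2417 * 9.81 * 6304 / 1e6
= 149472694.08 / 1e6
= 149.4727 MPa

149.4727


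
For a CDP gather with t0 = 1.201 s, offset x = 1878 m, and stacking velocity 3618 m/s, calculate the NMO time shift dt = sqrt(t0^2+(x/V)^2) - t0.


x/Vnmo = 1878/3618 = 0.519071
(x/Vnmo)^2 = 0.269435
t0^2 = 1.442401
sqrt(1.442401 + 0.269435) = 1.308372
dt = 1.308372 - 1.201 = 0.107372

0.107372


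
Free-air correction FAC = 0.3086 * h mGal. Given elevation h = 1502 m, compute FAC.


FAC = 0.3086 * h
= 0.3086 * 1502
= 463.5172 mGal

463.5172


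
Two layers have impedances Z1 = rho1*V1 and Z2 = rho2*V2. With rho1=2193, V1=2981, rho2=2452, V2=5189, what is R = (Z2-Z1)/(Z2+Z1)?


Z1 = 2193 * 2981 = 6537333
Z2 = 2452 * 5189 = 12723428
R = (12723428 - 6537333) / (12723428 + 6537333) = 6186095 / 19260761 = 0.3212

0.3212


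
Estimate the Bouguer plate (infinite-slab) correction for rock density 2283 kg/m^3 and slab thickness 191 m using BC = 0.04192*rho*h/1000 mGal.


BC = 0.04192 * rho * h / 1000
= 0.04192 * 2283 * 191 / 1000
= 18.2793 mGal

18.2793


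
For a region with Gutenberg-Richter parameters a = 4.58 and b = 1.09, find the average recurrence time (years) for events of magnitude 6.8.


log10(N) = 4.58 - 1.09*6.8 = -2.832
N = 10^-2.832 = 0.001472
T = 1/N = 1/0.001472 = 679.2036 years

679.2036


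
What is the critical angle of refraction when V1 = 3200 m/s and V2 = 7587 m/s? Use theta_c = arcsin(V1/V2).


V1/V2 = 3200/7587 = 0.421774
theta_c = arcsin(0.421774) = 24.9466 degrees

24.9466


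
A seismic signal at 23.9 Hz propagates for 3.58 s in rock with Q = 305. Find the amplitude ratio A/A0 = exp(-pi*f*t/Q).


pi*f*t/Q = pi*23.9*3.58/305 = 0.881315
A/A0 = exp(-0.881315) = 0.414238

0.414238


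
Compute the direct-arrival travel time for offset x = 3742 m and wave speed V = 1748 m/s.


t = x / V
= 3742 / 1748
= 2.1407 s

2.1407


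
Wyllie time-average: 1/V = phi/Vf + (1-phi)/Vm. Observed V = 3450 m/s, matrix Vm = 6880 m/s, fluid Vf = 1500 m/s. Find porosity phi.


1/V - 1/Vm = 1/3450 - 1/6880 = 0.00014451
1/Vf - 1/Vm = 1/1500 - 1/6880 = 0.00052132
phi = 0.00014451 / 0.00052132 = 0.2772

0.2772


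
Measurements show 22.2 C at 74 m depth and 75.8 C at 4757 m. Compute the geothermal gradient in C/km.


dT = 75.8 - 22.2 = 53.6 C
dz = 4757 - 74 = 4683 m
gradient = dT/dz * 1000 = 53.6/4683 * 1000 = 11.4457 C/km

11.4457


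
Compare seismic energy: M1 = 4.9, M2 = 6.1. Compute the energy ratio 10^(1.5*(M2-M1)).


M2 - M1 = 6.1 - 4.9 = 1.2
1.5 * 1.2 = 1.8
ratio = 10^1.8 = 63.1

63.1


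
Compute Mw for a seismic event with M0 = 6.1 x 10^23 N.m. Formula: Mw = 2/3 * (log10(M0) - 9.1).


log10(M0) = log10(6.1 x 10^23) = 23.7853
Mw = 2/3 * (23.7853 - 9.1)
= 2/3 * 14.6853
= 9.79

9.79


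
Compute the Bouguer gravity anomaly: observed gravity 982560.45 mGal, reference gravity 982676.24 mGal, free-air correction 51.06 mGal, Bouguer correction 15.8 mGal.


BA = g_obs - g_ref + FAC - BC
= 982560.45 - 982676.24 + 51.06 - 15.8
= -80.53 mGal

-80.53


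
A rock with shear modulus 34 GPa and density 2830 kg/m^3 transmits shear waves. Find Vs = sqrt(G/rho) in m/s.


Convert G to Pa: G = 34e9 Pa
Compute G/rho = 34e9 / 2830 = 12014134.2756
Vs = sqrt(12014134.2756) = 3466.14 m/s

3466.14


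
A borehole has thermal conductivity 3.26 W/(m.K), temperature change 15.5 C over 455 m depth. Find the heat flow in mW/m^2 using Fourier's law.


q = k * dT / dz * 1000
= 3.26 * 15.5 / 455 * 1000
= 0.111055 * 1000
= 111.0549 mW/m^2

111.0549


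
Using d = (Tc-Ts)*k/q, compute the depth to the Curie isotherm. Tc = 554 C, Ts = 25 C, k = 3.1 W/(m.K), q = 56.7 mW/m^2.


T_Curie - T_surf = 554 - 25 = 529 C
Convert q to W/m^2: 56.7 mW/m^2 = 0.0567 W/m^2
d = 529 * 3.1 / 0.0567 = 28922.4 m

28922.4


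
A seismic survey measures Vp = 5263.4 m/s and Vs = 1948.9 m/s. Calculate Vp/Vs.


Vp/Vs = 5263.4 / 1948.9
= 2.7007

2.7007


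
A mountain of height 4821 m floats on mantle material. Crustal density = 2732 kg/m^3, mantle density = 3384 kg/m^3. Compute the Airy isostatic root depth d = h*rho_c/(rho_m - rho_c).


rho_m - rho_c = 3384 - 2732 = 652
d = 4821 * 2732 / 652
= 13170972 / 652
= 20200.88 m

20200.88


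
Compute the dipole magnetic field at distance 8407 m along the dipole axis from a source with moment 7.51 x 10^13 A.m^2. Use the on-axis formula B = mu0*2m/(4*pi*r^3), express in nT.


m = 7.51 x 10^13 = 75100000000000 A.m^2
2m = 150200000000000 A.m^2
r^3 = 8407^3 = 594186995143
B = (4pi*10^-7) * 150200000000000 / (4*pi * 594186995143) * 1e9
= 188746886.627675 / 7466773995199.37 * 1e9
= 25278.2375 nT

25278.2375


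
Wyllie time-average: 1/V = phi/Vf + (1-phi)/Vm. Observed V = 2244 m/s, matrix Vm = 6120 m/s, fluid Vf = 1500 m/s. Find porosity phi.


1/V - 1/Vm = 1/2244 - 1/6120 = 0.00028223
1/Vf - 1/Vm = 1/1500 - 1/6120 = 0.00050327
phi = 0.00028223 / 0.00050327 = 0.5608

0.5608


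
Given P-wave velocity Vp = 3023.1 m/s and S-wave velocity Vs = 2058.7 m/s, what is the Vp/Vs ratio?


Vp/Vs = 3023.1 / 2058.7
= 1.4685

1.4685


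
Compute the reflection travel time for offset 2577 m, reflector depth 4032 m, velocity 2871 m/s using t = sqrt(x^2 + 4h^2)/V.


x^2 + 4h^2 = 2577^2 + 4*4032^2 = 6640929 + 65028096 = 71669025
sqrt(71669025) = 8465.756
t = 8465.756 / 2871 = 2.9487 s

2.9487


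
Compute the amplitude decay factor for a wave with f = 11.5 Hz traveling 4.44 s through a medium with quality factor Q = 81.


pi*f*t/Q = pi*11.5*4.44/81 = 1.980367
A/A0 = exp(-1.980367) = 0.138019

0.138019


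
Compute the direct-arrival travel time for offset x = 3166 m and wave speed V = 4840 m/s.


t = x / V
= 3166 / 4840
= 0.6541 s

0.6541


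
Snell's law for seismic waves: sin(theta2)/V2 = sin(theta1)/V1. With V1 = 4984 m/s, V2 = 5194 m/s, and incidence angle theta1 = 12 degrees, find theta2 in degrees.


sin(theta1) = sin(12 deg) = 0.207912
sin(theta2) = V2/V1 * sin(theta1) = 5194/4984 * 0.207912 = 0.216672
theta2 = arcsin(0.216672) = 12.5136 degrees

12.5136
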